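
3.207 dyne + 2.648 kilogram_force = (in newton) 25.97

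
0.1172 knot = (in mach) 0.0001771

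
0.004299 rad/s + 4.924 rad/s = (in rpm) 47.06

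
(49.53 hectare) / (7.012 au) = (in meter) 4.722e-07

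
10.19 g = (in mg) 1.019e+04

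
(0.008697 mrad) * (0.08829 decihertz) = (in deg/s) 4.4e-06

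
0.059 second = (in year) 1.871e-09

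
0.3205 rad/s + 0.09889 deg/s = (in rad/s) 0.3222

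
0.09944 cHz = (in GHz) 9.944e-13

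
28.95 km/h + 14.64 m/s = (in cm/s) 2268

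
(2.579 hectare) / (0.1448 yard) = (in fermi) 1.948e+20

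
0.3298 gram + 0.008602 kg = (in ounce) 0.3151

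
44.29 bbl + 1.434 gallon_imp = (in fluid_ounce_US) 2.383e+05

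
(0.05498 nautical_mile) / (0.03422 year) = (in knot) 0.0001834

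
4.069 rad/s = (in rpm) 38.86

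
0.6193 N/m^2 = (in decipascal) 6.193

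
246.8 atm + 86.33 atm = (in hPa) 3.375e+05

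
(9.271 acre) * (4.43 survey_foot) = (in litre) 5.066e+07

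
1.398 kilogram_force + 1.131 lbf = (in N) 18.74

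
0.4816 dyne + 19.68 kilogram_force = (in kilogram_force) 19.68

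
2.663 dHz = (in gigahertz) 2.663e-10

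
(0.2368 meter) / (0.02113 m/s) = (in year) 3.554e-07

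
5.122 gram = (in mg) 5122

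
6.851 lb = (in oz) 109.6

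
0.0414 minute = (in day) 2.875e-05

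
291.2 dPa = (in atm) 0.0002874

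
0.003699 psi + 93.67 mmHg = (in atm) 0.1235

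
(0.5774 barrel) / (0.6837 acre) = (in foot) 0.0001089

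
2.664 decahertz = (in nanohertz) 2.664e+10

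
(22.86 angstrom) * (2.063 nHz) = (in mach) 1.385e-20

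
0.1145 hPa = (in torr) 0.08588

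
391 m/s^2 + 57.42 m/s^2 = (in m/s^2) 448.4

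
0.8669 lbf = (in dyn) 3.856e+05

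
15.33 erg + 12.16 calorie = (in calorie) 12.16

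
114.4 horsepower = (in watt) 8.531e+04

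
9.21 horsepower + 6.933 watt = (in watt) 6875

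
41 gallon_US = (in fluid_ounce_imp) 5462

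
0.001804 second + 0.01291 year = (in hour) 113.1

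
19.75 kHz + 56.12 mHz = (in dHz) 1.975e+05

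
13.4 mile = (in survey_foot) 7.075e+04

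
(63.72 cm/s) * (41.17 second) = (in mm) 2.623e+04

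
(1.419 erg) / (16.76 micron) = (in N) 0.008467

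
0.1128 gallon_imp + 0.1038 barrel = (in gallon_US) 4.495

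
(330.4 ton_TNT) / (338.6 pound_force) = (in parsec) 2.974e-08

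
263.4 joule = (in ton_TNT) 6.295e-08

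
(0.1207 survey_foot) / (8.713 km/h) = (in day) 1.759e-07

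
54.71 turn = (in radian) 343.8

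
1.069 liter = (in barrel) 0.006724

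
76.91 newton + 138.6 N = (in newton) 215.5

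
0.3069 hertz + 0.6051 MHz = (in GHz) 0.0006051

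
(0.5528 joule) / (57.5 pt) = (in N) 27.25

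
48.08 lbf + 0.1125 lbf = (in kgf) 21.86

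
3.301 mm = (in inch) 0.13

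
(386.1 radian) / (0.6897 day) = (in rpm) 0.06187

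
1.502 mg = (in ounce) 5.298e-05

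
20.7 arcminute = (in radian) 0.006021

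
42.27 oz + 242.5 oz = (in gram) 8073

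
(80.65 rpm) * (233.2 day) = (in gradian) 1.083e+10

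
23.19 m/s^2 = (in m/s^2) 23.19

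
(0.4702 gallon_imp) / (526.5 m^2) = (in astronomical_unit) 2.714e-17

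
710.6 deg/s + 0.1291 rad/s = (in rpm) 119.7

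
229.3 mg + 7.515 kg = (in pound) 16.57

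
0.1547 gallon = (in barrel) 0.003683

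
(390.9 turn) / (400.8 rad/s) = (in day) 7.093e-05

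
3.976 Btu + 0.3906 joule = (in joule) 4195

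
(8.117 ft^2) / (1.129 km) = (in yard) 0.0007305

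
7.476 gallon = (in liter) 28.3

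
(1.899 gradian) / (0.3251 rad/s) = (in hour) 2.549e-05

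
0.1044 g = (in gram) 0.1044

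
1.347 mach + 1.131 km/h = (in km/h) 1652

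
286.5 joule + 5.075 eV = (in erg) 2.865e+09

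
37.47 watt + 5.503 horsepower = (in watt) 4141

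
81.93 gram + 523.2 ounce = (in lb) 32.88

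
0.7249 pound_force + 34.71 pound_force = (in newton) 157.6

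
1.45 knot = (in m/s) 0.7459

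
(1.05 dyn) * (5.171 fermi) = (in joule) 5.43e-20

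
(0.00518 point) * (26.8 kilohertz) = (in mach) 0.0001438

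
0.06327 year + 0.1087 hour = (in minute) 3.326e+04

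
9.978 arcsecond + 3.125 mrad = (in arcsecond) 654.6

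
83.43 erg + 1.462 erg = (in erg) 84.89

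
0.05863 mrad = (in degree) 0.003359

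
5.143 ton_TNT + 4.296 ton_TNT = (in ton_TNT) 9.439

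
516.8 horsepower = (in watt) 3.854e+05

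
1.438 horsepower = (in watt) 1072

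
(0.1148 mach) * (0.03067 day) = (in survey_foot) 3.398e+05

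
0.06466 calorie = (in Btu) 0.0002564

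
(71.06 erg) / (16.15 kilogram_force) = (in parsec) 1.454e-24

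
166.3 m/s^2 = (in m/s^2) 166.3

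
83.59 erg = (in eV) 5.217e+13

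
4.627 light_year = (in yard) 4.787e+16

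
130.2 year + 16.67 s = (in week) 6789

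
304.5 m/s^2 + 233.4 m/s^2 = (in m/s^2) 537.9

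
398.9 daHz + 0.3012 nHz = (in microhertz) 3.989e+09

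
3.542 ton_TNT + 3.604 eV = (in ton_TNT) 3.542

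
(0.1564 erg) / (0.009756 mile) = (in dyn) 9.961e-05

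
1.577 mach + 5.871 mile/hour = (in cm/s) 5.396e+04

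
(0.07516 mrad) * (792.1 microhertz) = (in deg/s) 3.411e-06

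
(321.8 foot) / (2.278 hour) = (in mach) 3.513e-05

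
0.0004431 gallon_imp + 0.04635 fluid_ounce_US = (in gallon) 0.0008943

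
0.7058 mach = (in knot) 467.2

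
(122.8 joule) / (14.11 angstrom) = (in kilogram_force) 8.875e+09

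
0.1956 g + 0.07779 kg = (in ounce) 2.751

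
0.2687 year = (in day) 98.08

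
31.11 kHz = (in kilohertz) 31.11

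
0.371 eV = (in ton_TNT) 1.421e-29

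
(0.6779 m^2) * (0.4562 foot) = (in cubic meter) 0.09426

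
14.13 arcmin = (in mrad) 4.11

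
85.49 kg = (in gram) 8.549e+04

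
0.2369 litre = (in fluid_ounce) 8.011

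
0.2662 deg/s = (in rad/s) 0.004646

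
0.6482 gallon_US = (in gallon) 0.6482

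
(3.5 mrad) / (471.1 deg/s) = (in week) 7.038e-10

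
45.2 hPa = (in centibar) 4.52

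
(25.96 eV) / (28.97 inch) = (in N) 5.652e-18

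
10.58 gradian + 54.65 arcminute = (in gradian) 11.59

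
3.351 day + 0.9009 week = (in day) 9.657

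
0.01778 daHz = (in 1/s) 0.1778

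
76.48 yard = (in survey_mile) 0.04345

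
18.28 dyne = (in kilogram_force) 1.864e-05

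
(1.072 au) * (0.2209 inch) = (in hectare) 8.998e+04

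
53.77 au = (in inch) 3.167e+14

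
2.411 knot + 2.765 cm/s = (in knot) 2.465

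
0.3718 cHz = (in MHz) 3.718e-09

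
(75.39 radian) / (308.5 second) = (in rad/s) 0.2444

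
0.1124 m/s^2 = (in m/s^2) 0.1124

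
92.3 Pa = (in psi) 0.01339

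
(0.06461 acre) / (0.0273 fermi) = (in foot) 3.142e+19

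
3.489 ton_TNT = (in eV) 9.111e+28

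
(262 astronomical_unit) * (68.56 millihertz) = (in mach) 7.892e+09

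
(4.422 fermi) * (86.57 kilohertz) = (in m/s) 3.828e-10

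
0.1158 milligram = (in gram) 0.0001158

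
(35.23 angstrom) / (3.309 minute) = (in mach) 5.211e-14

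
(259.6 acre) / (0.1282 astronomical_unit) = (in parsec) 1.775e-21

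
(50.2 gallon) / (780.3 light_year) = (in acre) 6.361e-24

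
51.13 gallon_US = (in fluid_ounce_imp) 6812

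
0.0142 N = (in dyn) 1420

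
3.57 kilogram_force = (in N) 35.01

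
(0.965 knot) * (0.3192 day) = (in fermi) 1.369e+19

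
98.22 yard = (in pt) 2.546e+05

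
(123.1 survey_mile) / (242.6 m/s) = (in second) 816.6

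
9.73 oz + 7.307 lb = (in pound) 7.915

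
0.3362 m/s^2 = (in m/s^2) 0.3362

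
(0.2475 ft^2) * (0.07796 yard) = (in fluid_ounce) 55.43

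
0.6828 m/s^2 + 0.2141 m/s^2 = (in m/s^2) 0.8969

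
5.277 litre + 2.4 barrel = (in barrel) 2.433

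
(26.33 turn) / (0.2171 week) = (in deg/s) 0.07219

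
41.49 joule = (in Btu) 0.03932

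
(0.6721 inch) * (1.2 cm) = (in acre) 5.062e-08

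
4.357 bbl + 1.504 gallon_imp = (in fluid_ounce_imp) 2.462e+04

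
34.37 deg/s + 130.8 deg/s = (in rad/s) 2.883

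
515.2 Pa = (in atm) 0.005085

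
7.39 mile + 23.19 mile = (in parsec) 1.595e-12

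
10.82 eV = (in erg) 1.734e-11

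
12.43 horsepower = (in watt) 9269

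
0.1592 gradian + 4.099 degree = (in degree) 4.242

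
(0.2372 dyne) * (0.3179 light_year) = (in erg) 7.134e+16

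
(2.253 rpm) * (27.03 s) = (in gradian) 406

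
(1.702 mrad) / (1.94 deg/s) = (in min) 0.0008378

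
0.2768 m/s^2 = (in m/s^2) 0.2768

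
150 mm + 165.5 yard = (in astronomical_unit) 1.013e-09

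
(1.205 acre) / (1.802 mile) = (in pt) 4767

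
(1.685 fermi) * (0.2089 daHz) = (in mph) 7.874e-15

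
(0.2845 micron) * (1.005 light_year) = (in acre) 6.684e+05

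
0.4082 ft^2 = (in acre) 9.371e-06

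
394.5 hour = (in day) 16.44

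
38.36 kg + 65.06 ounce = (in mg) 4.02e+07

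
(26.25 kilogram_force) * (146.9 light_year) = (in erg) 3.578e+27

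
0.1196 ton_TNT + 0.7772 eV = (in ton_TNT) 0.1196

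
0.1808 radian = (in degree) 10.36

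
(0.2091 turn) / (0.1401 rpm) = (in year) 2.84e-06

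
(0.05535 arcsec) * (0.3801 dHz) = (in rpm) 9.74e-08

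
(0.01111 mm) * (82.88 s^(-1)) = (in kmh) 0.003315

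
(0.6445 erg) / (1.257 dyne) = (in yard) 0.005607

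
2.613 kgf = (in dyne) 2.562e+06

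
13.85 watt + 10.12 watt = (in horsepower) 0.03214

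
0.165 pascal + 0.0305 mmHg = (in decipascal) 42.31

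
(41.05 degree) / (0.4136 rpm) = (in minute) 0.2757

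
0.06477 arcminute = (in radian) 1.884e-05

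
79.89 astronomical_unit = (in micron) 1.195e+19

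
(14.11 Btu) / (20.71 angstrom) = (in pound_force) 1.616e+12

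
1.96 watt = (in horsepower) 0.002628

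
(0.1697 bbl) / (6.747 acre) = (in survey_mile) 6.14e-10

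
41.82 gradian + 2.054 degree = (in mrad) 692.8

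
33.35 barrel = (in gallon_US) 1401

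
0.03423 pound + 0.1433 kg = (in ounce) 5.602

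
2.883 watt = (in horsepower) 0.003866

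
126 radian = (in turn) 20.05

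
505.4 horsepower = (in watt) 3.769e+05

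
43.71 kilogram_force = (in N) 428.6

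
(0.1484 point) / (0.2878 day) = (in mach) 6.183e-12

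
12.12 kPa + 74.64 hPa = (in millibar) 195.8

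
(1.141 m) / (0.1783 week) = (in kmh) 3.809e-05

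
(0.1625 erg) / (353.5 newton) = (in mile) 2.856e-14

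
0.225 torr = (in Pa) 30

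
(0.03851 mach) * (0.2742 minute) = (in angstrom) 2.157e+12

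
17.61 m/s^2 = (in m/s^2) 17.61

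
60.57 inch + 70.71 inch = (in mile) 0.002072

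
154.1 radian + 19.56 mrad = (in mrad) 1.541e+05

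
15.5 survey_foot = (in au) 3.158e-11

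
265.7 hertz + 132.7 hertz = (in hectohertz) 3.984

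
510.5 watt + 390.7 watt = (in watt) 901.2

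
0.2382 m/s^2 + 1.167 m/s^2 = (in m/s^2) 1.405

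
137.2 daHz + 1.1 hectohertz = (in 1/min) 8.892e+04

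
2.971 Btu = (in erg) 3.135e+10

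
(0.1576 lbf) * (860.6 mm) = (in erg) 6.033e+06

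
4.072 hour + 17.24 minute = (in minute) 261.6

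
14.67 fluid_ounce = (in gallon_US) 0.1146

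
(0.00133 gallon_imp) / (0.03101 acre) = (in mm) 4.818e-05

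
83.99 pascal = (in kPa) 0.08399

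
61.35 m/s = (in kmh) 220.9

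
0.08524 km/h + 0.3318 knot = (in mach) 0.0005708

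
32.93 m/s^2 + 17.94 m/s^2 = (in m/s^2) 50.87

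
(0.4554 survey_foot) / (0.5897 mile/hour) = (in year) 1.67e-08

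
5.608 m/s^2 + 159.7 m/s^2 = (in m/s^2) 165.3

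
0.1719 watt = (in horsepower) 0.0002305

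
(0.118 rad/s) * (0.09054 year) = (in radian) 3.369e+05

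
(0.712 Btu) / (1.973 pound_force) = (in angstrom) 8.559e+11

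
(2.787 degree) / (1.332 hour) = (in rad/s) 1.014e-05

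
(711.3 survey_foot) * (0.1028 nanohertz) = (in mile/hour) 4.986e-08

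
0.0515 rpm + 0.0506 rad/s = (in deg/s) 3.208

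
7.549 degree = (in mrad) 131.8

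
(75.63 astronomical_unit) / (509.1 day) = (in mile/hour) 5.754e+05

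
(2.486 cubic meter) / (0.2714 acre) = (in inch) 0.08911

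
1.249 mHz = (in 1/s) 0.001249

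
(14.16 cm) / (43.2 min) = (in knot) 0.0001062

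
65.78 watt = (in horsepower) 0.08821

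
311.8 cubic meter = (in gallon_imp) 6.859e+04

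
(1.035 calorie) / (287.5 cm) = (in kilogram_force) 0.1536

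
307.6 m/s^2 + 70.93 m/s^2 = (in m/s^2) 378.5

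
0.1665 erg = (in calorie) 3.979e-09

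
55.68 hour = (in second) 2.004e+05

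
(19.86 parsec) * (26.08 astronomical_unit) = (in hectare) 2.391e+26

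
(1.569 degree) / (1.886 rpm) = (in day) 1.605e-06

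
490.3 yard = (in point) 1.271e+06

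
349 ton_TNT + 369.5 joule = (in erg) 1.46e+19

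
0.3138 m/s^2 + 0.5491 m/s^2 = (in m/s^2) 0.8629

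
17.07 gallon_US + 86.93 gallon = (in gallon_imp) 86.6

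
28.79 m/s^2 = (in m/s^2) 28.79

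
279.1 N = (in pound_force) 62.74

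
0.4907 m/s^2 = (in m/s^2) 0.4907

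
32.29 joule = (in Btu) 0.03061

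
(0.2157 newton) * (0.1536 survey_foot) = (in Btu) 9.572e-06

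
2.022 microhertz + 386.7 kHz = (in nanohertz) 3.867e+14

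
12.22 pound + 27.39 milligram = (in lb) 12.22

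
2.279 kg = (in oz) 80.39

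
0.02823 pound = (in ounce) 0.4517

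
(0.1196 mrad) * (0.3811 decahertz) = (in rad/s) 0.0004558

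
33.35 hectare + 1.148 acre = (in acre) 83.56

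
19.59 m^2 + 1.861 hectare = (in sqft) 2.005e+05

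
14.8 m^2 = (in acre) 0.003657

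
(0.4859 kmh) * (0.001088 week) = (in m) 88.81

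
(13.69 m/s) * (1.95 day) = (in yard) 2.522e+06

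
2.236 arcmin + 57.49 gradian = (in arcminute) 3107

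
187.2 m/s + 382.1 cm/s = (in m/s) 191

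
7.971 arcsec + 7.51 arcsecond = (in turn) 1.195e-05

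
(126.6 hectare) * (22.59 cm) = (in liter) 2.86e+08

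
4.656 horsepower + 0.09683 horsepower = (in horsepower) 4.753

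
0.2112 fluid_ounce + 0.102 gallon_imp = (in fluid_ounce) 15.89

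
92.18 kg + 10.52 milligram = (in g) 9.218e+04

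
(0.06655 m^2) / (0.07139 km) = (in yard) 0.001019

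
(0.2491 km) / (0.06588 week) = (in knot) 0.01215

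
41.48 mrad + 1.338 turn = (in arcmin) 2.904e+04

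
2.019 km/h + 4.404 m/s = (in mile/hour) 11.11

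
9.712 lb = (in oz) 155.4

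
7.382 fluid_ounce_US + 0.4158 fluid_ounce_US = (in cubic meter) 0.0002306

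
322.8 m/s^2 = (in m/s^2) 322.8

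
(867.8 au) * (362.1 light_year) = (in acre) 1.099e+29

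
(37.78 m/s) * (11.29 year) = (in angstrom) 1.345e+20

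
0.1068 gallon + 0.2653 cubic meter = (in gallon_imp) 58.45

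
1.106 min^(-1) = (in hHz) 0.0001843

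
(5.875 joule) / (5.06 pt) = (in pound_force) 739.9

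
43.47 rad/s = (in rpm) 415.1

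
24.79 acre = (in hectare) 10.03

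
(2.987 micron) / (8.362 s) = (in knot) 6.944e-07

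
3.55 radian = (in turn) 0.565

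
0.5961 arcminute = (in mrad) 0.1734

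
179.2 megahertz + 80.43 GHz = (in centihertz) 8.061e+12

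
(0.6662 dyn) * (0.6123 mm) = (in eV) 2.546e+10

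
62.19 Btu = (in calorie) 1.568e+04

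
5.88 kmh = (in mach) 0.004797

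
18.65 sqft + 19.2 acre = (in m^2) 7.77e+04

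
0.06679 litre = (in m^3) 6.679e-05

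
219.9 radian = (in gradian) 1.4e+04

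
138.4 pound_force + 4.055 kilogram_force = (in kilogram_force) 66.83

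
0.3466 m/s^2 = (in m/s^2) 0.3466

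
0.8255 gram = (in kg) 0.0008255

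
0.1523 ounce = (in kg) 0.004318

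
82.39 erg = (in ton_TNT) 1.969e-15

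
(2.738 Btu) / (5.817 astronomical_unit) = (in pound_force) 7.463e-10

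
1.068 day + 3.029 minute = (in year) 0.002932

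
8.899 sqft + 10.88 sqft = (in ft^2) 19.78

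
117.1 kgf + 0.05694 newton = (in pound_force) 258.2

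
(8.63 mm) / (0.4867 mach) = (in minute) 8.679e-07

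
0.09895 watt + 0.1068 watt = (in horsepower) 0.0002759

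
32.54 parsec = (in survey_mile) 6.239e+14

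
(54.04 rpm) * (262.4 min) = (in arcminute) 3.063e+08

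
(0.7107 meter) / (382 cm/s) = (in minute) 0.003101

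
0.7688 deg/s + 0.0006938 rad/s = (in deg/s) 0.8086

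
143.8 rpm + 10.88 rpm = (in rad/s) 16.2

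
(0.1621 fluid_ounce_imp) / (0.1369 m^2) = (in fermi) 3.364e+10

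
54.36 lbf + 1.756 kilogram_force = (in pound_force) 58.23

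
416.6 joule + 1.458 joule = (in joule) 418.1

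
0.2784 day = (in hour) 6.682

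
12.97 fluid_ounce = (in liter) 0.3836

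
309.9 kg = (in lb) 683.2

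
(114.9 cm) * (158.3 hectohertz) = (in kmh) 6.548e+04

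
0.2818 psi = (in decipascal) 1.943e+04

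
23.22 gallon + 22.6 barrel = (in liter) 3681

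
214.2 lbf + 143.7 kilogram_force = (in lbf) 531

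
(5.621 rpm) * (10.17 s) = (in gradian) 381.1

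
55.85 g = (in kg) 0.05585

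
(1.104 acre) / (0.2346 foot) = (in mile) 38.82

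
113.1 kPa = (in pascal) 1.131e+05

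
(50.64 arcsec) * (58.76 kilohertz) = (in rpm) 137.8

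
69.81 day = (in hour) 1675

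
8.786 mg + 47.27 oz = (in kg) 1.34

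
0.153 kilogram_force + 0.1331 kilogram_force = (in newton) 2.806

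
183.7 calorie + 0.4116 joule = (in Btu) 0.7289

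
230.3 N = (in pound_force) 51.77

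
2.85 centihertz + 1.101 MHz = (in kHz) 1101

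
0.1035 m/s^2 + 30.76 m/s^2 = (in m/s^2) 30.86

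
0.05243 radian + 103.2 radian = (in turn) 16.43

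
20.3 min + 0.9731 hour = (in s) 4721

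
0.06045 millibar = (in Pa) 6.045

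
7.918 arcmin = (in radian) 0.002303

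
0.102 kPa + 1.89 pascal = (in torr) 0.7792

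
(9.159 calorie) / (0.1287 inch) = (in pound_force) 2635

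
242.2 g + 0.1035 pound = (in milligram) 2.891e+05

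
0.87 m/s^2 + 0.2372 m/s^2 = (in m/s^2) 1.107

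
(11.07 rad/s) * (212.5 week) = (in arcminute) 4.891e+12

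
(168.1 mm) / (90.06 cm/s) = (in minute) 0.003111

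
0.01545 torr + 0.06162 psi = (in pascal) 426.9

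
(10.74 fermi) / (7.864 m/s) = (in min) 2.276e-17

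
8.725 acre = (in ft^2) 3.801e+05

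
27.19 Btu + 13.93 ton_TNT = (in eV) 3.638e+29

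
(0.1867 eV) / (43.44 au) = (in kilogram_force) 4.694e-34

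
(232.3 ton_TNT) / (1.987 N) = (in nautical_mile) 2.641e+08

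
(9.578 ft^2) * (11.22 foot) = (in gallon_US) 803.9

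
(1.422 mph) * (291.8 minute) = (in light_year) 1.176e-12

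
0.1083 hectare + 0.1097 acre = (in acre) 0.3773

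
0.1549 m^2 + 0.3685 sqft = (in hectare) 1.891e-05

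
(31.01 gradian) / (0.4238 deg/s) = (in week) 0.0001089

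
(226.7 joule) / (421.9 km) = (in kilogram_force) 5.479e-05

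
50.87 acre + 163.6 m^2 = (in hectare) 20.6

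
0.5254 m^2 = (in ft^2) 5.655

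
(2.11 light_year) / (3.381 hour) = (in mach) 4.817e+09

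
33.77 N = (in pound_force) 7.592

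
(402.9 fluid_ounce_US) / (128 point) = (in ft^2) 2.84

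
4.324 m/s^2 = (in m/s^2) 4.324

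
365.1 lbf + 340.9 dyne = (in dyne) 1.624e+08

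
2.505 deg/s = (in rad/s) 0.04372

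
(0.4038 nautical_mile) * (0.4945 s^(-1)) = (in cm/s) 3.698e+04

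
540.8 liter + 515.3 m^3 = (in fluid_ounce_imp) 1.816e+07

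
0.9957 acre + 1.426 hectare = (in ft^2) 1.969e+05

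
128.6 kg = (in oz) 4536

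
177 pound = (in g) 8.029e+04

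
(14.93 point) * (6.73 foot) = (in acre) 2.67e-06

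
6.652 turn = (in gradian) 2661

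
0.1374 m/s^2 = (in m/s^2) 0.1374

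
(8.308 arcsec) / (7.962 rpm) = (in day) 5.591e-10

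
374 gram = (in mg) 3.74e+05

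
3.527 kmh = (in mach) 0.002877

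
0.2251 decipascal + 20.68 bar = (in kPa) 2068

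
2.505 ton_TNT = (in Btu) 9.934e+06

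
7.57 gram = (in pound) 0.01669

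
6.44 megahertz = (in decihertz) 6.44e+07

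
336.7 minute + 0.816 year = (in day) 298.1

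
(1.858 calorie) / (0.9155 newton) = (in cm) 849.1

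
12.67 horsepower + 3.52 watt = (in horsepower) 12.67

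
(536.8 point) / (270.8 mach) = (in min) 3.423e-08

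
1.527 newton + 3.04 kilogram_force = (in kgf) 3.196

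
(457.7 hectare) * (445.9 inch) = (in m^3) 5.184e+07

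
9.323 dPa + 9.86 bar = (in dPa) 9.86e+06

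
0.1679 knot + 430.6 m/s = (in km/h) 1550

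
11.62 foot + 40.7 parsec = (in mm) 1.256e+21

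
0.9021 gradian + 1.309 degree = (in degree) 2.121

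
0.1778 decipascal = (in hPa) 0.0001778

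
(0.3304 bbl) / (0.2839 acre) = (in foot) 0.00015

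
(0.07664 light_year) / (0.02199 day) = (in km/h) 1.374e+12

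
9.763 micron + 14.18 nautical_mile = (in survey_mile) 16.32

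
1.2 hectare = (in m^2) 1.2e+04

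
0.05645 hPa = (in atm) 5.571e-05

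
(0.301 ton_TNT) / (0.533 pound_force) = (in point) 1.506e+12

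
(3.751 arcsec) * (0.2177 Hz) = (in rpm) 3.781e-05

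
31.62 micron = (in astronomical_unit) 2.114e-16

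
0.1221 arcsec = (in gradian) 3.769e-05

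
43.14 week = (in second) 2.609e+07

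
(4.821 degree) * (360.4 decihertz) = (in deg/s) 173.7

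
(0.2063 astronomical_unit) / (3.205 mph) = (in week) 3.562e+04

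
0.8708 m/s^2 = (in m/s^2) 0.8708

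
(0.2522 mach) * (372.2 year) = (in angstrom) 1.008e+22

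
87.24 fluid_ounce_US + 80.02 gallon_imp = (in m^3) 0.3664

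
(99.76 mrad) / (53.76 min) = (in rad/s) 3.093e-05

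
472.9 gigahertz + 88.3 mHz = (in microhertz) 4.729e+17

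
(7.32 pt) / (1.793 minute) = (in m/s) 2.4e-05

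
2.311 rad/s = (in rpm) 22.07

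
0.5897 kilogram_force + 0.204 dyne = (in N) 5.783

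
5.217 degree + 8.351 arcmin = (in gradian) 5.951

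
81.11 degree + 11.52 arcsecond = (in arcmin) 4867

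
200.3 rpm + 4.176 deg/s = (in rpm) 201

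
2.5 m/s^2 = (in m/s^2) 2.5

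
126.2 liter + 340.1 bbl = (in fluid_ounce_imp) 1.907e+06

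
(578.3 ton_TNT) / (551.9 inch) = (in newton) 1.726e+11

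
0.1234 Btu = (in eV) 8.126e+20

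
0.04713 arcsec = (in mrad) 0.0002285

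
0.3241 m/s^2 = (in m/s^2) 0.3241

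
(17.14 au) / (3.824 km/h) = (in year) 7.654e+04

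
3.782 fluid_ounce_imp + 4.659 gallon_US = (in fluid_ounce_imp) 624.5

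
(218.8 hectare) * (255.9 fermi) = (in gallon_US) 0.0001479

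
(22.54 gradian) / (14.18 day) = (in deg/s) 1.656e-05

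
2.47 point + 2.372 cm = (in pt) 69.71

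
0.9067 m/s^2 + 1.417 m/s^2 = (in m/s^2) 2.324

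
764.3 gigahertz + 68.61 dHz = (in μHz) 7.643e+17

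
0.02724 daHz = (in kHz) 0.0002724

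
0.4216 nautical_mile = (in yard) 853.9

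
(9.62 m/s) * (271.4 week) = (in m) 1.579e+09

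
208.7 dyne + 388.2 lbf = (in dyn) 1.727e+08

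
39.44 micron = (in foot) 0.0001294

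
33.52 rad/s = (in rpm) 320.1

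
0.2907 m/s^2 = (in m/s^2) 0.2907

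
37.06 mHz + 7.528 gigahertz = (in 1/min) 4.517e+11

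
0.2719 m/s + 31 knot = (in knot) 31.53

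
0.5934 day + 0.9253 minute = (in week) 0.08486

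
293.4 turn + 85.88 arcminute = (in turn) 293.4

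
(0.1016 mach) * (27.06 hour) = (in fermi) 3.37e+21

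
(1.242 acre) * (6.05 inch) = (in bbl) 4858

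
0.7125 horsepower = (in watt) 531.3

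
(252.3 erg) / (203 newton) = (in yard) 1.359e-07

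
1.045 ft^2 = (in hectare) 9.708e-06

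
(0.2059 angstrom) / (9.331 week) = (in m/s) 3.649e-18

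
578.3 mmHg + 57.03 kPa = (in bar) 1.341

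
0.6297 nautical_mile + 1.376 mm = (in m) 1166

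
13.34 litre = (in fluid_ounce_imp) 469.5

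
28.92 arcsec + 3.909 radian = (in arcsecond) 8.063e+05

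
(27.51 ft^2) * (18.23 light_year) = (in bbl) 2.772e+18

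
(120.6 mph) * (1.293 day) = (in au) 4.026e-05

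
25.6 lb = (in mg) 1.161e+07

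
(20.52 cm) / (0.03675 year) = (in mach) 5.2e-10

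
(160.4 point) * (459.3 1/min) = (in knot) 0.842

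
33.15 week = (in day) 232.1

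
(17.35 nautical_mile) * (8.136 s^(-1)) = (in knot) 5.082e+05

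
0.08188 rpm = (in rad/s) 0.008574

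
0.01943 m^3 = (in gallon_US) 5.133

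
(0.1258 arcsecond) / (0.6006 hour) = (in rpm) 2.694e-09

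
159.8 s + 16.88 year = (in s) 5.323e+08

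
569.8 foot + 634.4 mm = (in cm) 1.743e+04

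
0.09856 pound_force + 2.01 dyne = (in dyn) 4.384e+04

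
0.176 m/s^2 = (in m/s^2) 0.176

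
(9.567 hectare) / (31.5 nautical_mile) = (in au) 1.096e-11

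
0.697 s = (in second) 0.697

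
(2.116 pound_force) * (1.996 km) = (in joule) 1.879e+04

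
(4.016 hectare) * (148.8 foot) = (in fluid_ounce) 6.159e+10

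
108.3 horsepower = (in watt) 8.076e+04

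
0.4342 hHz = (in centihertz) 4342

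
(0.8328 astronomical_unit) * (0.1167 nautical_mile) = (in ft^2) 2.898e+14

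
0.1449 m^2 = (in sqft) 1.56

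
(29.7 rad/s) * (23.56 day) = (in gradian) 3.849e+09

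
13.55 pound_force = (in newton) 60.27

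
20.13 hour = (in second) 7.247e+04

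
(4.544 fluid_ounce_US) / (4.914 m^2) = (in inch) 0.001077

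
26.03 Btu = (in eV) 1.714e+23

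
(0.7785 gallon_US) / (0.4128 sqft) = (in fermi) 7.684e+13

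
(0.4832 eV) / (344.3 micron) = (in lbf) 5.055e-17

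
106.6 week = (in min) 1.075e+06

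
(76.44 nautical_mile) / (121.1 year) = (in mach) 1.089e-07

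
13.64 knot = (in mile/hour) 15.7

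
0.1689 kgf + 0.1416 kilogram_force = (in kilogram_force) 0.3105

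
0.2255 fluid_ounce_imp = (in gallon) 0.001693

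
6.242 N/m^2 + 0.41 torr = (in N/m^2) 60.9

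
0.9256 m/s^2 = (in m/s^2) 0.9256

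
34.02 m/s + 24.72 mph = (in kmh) 162.3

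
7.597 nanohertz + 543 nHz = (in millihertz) 0.0005506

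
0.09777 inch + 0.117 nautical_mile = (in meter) 216.7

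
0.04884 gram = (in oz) 0.001723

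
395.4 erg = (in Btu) 3.748e-08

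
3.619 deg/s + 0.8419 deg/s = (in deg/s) 4.461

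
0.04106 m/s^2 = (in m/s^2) 0.04106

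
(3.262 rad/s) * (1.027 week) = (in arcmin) 6.965e+09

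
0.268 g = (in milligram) 268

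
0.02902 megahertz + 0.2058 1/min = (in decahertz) 2902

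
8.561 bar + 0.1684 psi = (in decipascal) 8.573e+06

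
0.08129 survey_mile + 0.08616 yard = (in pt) 3.711e+05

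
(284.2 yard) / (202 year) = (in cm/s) 4.079e-06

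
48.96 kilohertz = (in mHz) 4.896e+07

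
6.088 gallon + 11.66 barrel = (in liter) 1877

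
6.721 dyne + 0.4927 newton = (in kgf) 0.05025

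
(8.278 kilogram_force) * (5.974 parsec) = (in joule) 1.496e+19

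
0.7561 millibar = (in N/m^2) 75.61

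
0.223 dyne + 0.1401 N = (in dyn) 1.401e+04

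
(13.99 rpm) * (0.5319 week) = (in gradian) 3e+07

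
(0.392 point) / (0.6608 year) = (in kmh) 2.389e-11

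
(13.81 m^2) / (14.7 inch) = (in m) 36.99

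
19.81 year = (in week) 1033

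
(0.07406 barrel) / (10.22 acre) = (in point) 0.000807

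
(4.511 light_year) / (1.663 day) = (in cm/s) 2.97e+13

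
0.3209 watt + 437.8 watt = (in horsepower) 0.5875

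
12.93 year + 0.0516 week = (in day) 4720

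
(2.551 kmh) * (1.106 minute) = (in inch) 1851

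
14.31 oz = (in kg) 0.4057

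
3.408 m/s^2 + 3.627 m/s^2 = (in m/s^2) 7.035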